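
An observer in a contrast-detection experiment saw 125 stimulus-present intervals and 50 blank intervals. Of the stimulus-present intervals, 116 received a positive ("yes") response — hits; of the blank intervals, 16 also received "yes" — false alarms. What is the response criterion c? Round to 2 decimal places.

H = 116/125 = 0.9280
FA = 16/50 = 0.3200
Φ⁻¹(H) = Φ⁻¹(0.9280) = 1.461
Φ⁻¹(FA) = Φ⁻¹(0.3200) = -0.468
c = −½·[z(H) + z(FA)] = −0.5 × (1.461 + (-0.468)) = -0.4965

c = -0.50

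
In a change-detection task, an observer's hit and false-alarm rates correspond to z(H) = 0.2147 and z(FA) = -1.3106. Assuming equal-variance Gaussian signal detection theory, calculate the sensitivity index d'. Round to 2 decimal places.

d' = 1.53

d' = z(H) − z(FA) = 0.2147 − (-1.3106) = 1.5253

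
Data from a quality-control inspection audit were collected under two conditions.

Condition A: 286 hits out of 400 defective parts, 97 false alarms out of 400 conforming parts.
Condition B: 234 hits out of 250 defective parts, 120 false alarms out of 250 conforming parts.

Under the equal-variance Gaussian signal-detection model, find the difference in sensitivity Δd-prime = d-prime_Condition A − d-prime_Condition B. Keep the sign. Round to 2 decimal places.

Condition A: z(0.7150) = 0.568, z(0.2425) = -0.698, d' = 1.266
Condition B: z(0.9360) = 1.522, z(0.4800) = -0.050, d' = 1.572
Δd' = d'_Condition A − d'_Condition B = 1.266 − 1.572 = -0.306
Condition B has the higher sensitivity.

Δd-prime = -0.31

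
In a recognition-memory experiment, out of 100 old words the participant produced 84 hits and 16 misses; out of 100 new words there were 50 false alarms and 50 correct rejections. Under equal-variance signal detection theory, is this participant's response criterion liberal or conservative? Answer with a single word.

z(H) = 0.994, z(FA) = 0.000
c = −½·(z(H) + z(FA)) = -0.497
c < 0 → liberal criterion (biased toward responding “yes”).

liberal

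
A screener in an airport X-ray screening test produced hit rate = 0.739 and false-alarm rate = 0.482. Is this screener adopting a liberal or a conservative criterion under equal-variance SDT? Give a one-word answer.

liberal

z(H) = 0.640, z(FA) = -0.045
c = −½·(z(H) + z(FA)) = -0.2975
c < 0 → liberal criterion (biased toward responding “yes”).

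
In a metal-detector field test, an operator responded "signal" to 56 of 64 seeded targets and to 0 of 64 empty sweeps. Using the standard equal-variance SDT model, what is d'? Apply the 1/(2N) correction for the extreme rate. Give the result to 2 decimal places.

The false-alarm rate is 0/64 = 0, so apply the 1/(2N) correction: FA → 1/(2·64) = 0.00781.
z(H) = z(0.87500) = 1.150
z(FA) = z(0.00781) = -2.418
d' = 1.150 − (-2.418) = 3.568

d' = 3.57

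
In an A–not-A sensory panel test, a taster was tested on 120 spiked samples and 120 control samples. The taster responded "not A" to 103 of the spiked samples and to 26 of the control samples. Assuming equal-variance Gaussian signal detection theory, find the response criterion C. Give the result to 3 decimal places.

C = -0.145

H = 103/120 = 0.8583
FA = 26/120 = 0.2167
z(H) = z(0.8583) = 1.0727
z(FA) = z(0.2167) = -0.7834
c = −½·[z(H) + z(FA)] = −0.5 × (1.0727 + (-0.7834)) = -0.14465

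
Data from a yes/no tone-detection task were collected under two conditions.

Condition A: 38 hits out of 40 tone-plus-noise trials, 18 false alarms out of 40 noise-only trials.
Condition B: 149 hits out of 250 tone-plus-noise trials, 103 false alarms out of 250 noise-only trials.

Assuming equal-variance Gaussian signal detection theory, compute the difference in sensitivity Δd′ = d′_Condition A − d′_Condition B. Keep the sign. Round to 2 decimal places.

Δd′ = 1.31

Condition A: z(0.9500) = 1.645, z(0.4500) = -0.126, d' = 1.771
Condition B: z(0.5960) = 0.243, z(0.4120) = -0.222, d' = 0.465
Δd' = d'_Condition A − d'_Condition B = 1.771 − 0.465 = 1.306
Condition A has the higher sensitivity.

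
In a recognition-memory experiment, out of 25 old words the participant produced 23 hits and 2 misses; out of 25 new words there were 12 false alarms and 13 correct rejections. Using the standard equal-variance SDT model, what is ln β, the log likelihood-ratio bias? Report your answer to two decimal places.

H = 23/25 = 0.9200
FA = 12/25 = 0.4800
Φ⁻¹(H) = Φ⁻¹(0.9200) = 1.405
Φ⁻¹(FA) = Φ⁻¹(0.4800) = -0.050
ln β = −½·[z(H)² − z(FA)²] = −0.5 × (1.974 − 0.003) = -0.9855

ln β = -0.99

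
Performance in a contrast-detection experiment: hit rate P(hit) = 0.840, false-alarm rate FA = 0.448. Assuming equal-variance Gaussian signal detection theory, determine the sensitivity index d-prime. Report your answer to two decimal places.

d-prime = 1.13

z(H) = 0.994
z(FA) = -0.131
d' = z(H) − z(FA) = 0.994 − (-0.131) = 1.125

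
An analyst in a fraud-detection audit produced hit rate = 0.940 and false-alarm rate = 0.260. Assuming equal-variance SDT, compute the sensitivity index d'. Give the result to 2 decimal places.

d' = 2.20

z(0.940) = 1.555, z(0.260) = -0.643
d' = z(H) − z(FA) = 1.555 − (-0.643) = 2.198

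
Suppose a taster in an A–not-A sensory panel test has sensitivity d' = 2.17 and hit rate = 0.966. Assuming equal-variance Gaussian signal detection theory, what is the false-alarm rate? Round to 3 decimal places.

z(hit rate) = z(0.966) = 1.8250
z(FA) = z(H) − d' = 1.8250 − 2.17 = -0.3450
false-alarm rate = Φ(-0.3450) = 0.3650

false-alarm rate = 0.365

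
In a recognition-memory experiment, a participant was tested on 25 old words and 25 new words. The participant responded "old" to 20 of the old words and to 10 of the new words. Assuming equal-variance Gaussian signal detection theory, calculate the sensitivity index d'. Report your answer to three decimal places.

H = 20/25 = 0.8000
FA = 10/25 = 0.4000
Φ⁻¹(H) = 0.8416
Φ⁻¹(FA) = -0.2533
d' = z(H) − z(FA) = 0.8416 − (-0.2533) = 1.0949

d' = 1.095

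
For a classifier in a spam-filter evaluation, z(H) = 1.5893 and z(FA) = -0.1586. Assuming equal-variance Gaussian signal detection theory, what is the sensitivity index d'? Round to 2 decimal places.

d' = z(H) − z(FA) = 1.5893 − (-0.1586) = 1.7479

d' = 1.75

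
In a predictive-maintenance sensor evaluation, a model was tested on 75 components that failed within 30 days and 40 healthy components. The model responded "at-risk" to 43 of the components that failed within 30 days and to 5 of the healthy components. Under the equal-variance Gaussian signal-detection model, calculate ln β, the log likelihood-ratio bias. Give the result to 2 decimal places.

H = 43/75 = 0.5733
FA = 5/40 = 0.1250
z(H) = 0.185
z(FA) = -1.150
ln β = −½·[z(H)² − z(FA)²] = −0.5 × (0.034 − 1.323) = 0.6445

ln β = 0.64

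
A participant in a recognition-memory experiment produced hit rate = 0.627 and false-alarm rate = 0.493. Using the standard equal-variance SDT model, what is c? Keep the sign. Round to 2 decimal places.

c = -0.15

z(H) = z(0.627) = 0.324
z(FA) = z(0.493) = -0.018
c = −½·[z(H) + z(FA)] = −0.5 × (0.324 + (-0.018)) = -0.153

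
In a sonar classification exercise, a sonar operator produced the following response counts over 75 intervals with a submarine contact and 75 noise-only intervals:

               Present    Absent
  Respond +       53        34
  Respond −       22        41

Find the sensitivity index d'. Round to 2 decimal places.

d' = 0.66

H = 53/75 = 0.7067
FA = 34/75 = 0.4533
z(H) = 0.5438
z(FA) = -0.1173
d' = z(H) − z(FA) = 0.5438 − (-0.1173) = 0.6611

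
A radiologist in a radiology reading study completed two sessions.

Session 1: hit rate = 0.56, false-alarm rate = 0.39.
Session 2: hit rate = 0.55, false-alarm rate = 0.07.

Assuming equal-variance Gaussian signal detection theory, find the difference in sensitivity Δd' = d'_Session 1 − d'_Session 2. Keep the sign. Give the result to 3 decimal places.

Session 1: z(0.56) = 0.1510, z(0.39) = -0.2793, d' = 0.4303
Session 2: z(0.55) = 0.1257, z(0.07) = -1.4758, d' = 1.6015
Δd' = d'_Session 1 − d'_Session 2 = 0.4303 − 1.6015 = -1.1712
Session 2 has the higher sensitivity.

Δd' = -1.171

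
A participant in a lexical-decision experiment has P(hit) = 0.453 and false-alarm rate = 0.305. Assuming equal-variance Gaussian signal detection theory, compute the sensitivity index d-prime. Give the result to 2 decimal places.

Φ⁻¹(0.453) = -0.1181, Φ⁻¹(0.305) = -0.5101
d' = z(H) − z(FA) = -0.1181 − (-0.5101) = 0.3920

d-prime = 0.39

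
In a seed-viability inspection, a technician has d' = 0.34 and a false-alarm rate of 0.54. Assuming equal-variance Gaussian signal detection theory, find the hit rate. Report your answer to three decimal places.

hit rate = 0.670

z(false-alarm rate) = z(0.54) = 0.1004
z(H) = z(FA) + d' = 0.1004 + 0.34 = 0.4404
hit rate = Φ(0.4404) = 0.6702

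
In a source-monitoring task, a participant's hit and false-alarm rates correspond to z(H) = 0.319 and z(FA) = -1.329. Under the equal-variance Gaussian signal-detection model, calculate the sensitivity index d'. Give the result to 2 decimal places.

d' = z(H) − z(FA) = 0.319 − (-1.329) = 1.648

d' = 1.65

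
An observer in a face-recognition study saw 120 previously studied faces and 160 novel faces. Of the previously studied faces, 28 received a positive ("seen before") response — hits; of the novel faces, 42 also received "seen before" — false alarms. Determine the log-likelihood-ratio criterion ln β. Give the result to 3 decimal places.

H = 28/120 = 0.2333
FA = 42/160 = 0.2625
z(H) = -0.7280
z(FA) = -0.6357
ln β = −½·[z(H)² − z(FA)²] = −0.5 × (0.5300 − 0.4041) = -0.06295

ln β = -0.063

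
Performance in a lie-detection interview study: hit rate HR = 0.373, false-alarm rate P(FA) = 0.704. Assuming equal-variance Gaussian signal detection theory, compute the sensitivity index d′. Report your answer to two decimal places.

Φ⁻¹(0.373) = -0.3239, Φ⁻¹(0.704) = 0.5359
d' = z(H) − z(FA) = -0.3239 − 0.5359 = -0.8598

d′ = -0.86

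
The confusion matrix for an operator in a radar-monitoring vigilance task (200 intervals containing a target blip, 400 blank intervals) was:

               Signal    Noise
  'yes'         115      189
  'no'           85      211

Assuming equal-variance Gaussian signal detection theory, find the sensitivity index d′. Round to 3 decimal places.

H = 115/200 = 0.5750
FA = 189/400 = 0.4725
Φ⁻¹(0.5750) = 0.1891, Φ⁻¹(0.4725) = -0.0690
d' = z(H) − z(FA) = 0.1891 − (-0.0690) = 0.2581

d′ = 0.258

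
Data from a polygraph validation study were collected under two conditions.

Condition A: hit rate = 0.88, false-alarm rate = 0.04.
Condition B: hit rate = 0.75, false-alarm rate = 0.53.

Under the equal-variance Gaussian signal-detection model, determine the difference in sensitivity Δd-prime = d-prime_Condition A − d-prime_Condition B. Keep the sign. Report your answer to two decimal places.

Condition A: z(0.88) = 1.175, z(0.04) = -1.751, d' = 2.926
Condition B: z(0.75) = 0.674, z(0.53) = 0.075, d' = 0.599
Δd' = d'_Condition A − d'_Condition B = 2.926 − 0.599 = 2.327
Condition A has the higher sensitivity.

Δd-prime = 2.33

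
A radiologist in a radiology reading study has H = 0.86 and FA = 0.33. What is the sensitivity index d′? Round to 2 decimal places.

d′ = 1.52

z(H) = 1.080
z(FA) = -0.440
d' = z(H) − z(FA) = 1.080 − (-0.440) = 1.520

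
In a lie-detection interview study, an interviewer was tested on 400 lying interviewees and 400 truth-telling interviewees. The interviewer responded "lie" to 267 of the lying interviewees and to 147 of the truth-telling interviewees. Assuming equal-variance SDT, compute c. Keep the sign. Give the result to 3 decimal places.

H = 267/400 = 0.6675
FA = 147/400 = 0.3675
z(H) = 0.4330
z(FA) = -0.3385
c = −½·[z(H) + z(FA)] = −0.5 × (0.4330 + (-0.3385)) = -0.04725
c < 0: the interviewer has a liberal response bias.

c = -0.047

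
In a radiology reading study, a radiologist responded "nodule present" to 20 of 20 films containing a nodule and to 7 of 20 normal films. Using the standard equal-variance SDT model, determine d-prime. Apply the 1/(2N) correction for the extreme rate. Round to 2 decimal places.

The hit rate is 20/20 = 1, so apply the 1/(2N) correction: H → 1 − 1/(2·20) = 0.97500.
z(H) = z(0.97500) = 1.960
z(FA) = z(0.35000) = -0.385
d' = 1.960 − (-0.385) = 2.345

d-prime = 2.35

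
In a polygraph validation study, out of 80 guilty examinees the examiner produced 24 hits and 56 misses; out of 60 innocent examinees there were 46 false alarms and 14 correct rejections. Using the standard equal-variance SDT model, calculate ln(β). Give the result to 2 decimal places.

H = 24/80 = 0.3000
FA = 46/60 = 0.7667
Φ⁻¹(H) = Φ⁻¹(0.3000) = -0.524
Φ⁻¹(FA) = Φ⁻¹(0.7667) = 0.728
ln β = −½·[z(H)² − z(FA)²] = −0.5 × (0.275 − 0.530) = 0.1275

ln β = 0.13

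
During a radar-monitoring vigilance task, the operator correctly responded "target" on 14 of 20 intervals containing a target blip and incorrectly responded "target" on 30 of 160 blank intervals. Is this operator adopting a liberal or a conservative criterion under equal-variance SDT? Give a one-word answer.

conservative

z(H) = 0.524, z(FA) = -0.887
c = −½·(z(H) + z(FA)) = 0.1815
c > 0 → conservative criterion (biased toward responding “no”).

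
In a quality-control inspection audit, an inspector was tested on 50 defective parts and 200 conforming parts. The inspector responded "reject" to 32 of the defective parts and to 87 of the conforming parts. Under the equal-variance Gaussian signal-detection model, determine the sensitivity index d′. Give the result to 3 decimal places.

H = 32/50 = 0.6400
FA = 87/200 = 0.4350
Φ⁻¹(H) = Φ⁻¹(0.6400) = 0.3585
Φ⁻¹(FA) = Φ⁻¹(0.4350) = -0.1637
d' = z(H) − z(FA) = 0.3585 − (-0.1637) = 0.5222

d′ = 0.522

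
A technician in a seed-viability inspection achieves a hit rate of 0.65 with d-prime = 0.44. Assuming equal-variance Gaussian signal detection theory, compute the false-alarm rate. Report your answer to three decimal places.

z(hit rate) = z(0.65) = 0.3853
z(FA) = z(H) − d' = 0.3853 − 0.44 = -0.0547
false-alarm rate = Φ(-0.0547) = 0.4782

false-alarm rate = 0.478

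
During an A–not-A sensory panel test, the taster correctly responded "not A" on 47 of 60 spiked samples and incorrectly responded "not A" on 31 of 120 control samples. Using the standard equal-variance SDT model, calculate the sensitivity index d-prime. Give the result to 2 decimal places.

d-prime = 1.43

H = 47/60 = 0.7833
FA = 31/120 = 0.2583
z(0.7833) = 0.7834, z(0.2583) = -0.6486
d' = z(H) − z(FA) = 0.7834 − (-0.6486) = 1.4320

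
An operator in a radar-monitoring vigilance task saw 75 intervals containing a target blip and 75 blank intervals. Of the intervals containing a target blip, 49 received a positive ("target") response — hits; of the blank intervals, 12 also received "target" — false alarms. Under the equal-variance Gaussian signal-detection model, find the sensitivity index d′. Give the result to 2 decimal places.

d′ = 1.39

H = 49/75 = 0.6533
FA = 12/75 = 0.1600
z(0.6533) = 0.3942, z(0.1600) = -0.9945
d' = z(H) − z(FA) = 0.3942 − (-0.9945) = 1.3887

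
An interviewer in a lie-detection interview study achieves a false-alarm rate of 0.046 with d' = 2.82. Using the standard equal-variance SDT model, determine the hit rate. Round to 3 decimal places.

hit rate = 0.872

z(false-alarm rate) = z(0.046) = -1.6849
z(H) = z(FA) + d' = -1.6849 + 2.82 = 1.1351
hit rate = Φ(1.1351) = 0.8718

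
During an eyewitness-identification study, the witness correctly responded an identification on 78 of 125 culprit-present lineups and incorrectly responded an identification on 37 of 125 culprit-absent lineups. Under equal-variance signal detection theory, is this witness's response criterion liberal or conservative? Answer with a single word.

z(H) = 0.316, z(FA) = -0.536
c = −½·(z(H) + z(FA)) = 0.110
c > 0 → conservative criterion (biased toward responding “no”).

conservative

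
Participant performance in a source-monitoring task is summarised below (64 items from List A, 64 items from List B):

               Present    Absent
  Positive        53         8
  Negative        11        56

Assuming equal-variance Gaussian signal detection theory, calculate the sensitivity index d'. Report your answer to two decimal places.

d' = 2.10

H = 53/64 = 0.8281
FA = 8/64 = 0.1250
z(H) = z(0.8281) = 0.9467
z(FA) = z(0.1250) = -1.1503
d' = z(H) − z(FA) = 0.9467 − (-1.1503) = 2.0970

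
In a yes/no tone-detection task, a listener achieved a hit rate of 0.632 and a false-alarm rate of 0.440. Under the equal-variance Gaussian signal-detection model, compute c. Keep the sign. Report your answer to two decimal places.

c = -0.09

z(H) = z(0.632) = 0.337
z(FA) = z(0.440) = -0.151
c = −½·[z(H) + z(FA)] = −0.5 × (0.337 + (-0.151)) = -0.093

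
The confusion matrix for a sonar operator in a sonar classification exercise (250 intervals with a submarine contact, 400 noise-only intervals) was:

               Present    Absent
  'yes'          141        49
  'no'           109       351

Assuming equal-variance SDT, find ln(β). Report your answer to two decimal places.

ln β = 0.66

H = 141/250 = 0.5640
FA = 49/400 = 0.1225
z(H) = 0.161
z(FA) = -1.163
ln β = −½·[z(H)² − z(FA)²] = −0.5 × (0.026 − 1.353) = 0.6635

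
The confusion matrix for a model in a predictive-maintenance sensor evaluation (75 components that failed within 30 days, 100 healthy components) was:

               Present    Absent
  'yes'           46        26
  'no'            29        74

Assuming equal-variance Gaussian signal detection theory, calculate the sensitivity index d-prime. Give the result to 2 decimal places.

d-prime = 0.93

H = 46/75 = 0.6133
FA = 26/100 = 0.2600
z(H) = z(0.6133) = 0.2879
z(FA) = z(0.2600) = -0.6433
d' = z(H) − z(FA) = 0.2879 − (-0.6433) = 0.9312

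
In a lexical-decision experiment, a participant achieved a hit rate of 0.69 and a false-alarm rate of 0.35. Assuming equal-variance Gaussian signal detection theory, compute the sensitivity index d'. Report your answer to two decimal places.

z(H) = z(0.69) = 0.4959
z(FA) = z(0.35) = -0.3853
d' = z(H) − z(FA) = 0.4959 − (-0.3853) = 0.8812

d' = 0.88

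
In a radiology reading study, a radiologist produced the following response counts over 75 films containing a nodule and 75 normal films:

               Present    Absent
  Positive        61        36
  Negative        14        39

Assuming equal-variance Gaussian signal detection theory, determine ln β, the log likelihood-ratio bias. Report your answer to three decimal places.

ln β = -0.395

H = 61/75 = 0.8133
FA = 36/75 = 0.4800
z(0.8133) = 0.8901, z(0.4800) = -0.0502
ln β = −½·[z(H)² − z(FA)²] = −0.5 × (0.7923 − 0.0025) = -0.3949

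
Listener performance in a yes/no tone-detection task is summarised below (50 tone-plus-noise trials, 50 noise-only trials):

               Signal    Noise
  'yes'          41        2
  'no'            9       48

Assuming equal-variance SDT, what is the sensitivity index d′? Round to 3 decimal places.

H = 41/50 = 0.8200
FA = 2/50 = 0.0400
z(H) = z(0.8200) = 0.9154
z(FA) = z(0.0400) = -1.7507
d' = z(H) − z(FA) = 0.9154 − (-1.7507) = 2.6661

d′ = 2.666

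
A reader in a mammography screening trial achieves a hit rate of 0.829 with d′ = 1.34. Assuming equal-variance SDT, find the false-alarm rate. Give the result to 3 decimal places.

z(hit rate) = z(0.829) = 0.9502
z(FA) = z(H) − d' = 0.9502 − 1.34 = -0.3898
false-alarm rate = Φ(-0.3898) = 0.3483

false-alarm rate = 0.348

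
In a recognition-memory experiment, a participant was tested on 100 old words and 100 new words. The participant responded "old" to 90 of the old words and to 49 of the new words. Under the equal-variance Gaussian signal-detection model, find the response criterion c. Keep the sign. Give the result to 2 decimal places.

c = -0.63

H = 90/100 = 0.9000
FA = 49/100 = 0.4900
z(0.9000) = 1.282, z(0.4900) = -0.025
c = −½·[z(H) + z(FA)] = −0.5 × (1.282 + (-0.025)) = -0.6285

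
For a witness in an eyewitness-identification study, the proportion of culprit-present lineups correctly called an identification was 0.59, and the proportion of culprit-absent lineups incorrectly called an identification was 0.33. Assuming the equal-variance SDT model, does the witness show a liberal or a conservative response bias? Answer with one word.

z(H) = 0.228, z(FA) = -0.440
c = −½·(z(H) + z(FA)) = 0.106
c > 0 → conservative criterion (biased toward responding “no”).

conservative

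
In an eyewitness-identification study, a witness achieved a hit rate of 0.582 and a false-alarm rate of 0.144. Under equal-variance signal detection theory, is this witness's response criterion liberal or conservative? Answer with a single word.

z(H) = 0.207, z(FA) = -1.063
c = −½·(z(H) + z(FA)) = 0.428
c > 0 → conservative criterion (biased toward responding “no”).

conservative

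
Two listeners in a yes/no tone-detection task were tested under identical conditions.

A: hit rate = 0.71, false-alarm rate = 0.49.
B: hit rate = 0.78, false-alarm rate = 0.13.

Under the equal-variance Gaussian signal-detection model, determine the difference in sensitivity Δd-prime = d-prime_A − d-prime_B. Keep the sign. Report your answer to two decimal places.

Δd-prime = -1.32

A: z(0.71) = 0.553, z(0.49) = -0.025, d' = 0.578
B: z(0.78) = 0.772, z(0.13) = -1.126, d' = 1.898
Δd' = d'_A − d'_B = 0.578 − 1.898 = -1.320
B has the higher sensitivity.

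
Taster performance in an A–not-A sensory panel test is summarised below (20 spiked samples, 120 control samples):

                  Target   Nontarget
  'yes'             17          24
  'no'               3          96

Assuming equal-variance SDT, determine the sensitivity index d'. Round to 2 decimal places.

H = 17/20 = 0.8500
FA = 24/120 = 0.2000
z(H) = z(0.8500) = 1.036
z(FA) = z(0.2000) = -0.842
d' = z(H) − z(FA) = 1.036 − (-0.842) = 1.878

d' = 1.88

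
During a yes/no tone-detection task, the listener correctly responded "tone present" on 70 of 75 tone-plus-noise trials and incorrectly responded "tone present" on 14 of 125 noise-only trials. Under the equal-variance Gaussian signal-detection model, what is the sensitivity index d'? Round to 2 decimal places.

H = 70/75 = 0.9333
FA = 14/125 = 0.1120
z(H) = z(0.9333) = 1.5008
z(FA) = z(0.1120) = -1.2160
d' = z(H) − z(FA) = 1.5008 − (-1.2160) = 2.7168

d' = 2.72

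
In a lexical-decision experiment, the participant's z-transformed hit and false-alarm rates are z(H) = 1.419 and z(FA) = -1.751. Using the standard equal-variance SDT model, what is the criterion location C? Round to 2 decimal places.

C = 0.17

c = −½·[z(H) + z(FA)] = −½·(1.419 + (-1.751)) = 0.166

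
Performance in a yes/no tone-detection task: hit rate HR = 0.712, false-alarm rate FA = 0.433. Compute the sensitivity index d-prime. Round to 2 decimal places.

d-prime = 0.73

z(H) = 0.5592
z(FA) = -0.1687
d' = z(H) − z(FA) = 0.5592 − (-0.1687) = 0.7279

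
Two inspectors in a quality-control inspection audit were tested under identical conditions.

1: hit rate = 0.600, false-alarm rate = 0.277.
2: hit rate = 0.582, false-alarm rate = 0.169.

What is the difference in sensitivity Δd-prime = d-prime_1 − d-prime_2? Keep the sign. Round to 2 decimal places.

Δd-prime = -0.32

1: z(0.600) = 0.253, z(0.277) = -0.592, d' = 0.845
2: z(0.582) = 0.207, z(0.169) = -0.958, d' = 1.165
Δd' = d'_1 − d'_2 = 0.845 − 1.165 = -0.320
2 has the higher sensitivity.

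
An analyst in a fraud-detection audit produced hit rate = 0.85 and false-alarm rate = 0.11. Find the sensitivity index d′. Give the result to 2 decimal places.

Φ⁻¹(0.85) = 1.0364, Φ⁻¹(0.11) = -1.2265
d' = z(H) − z(FA) = 1.0364 − (-1.2265) = 2.2629

d′ = 2.26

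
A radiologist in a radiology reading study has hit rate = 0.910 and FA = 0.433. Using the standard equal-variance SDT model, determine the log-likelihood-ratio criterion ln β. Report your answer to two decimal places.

ln β = -0.88

Φ⁻¹(H) = 1.341
Φ⁻¹(FA) = -0.169
ln β = −½·[z(H)² − z(FA)²] = −0.5 × (1.798 − 0.029) = -0.8845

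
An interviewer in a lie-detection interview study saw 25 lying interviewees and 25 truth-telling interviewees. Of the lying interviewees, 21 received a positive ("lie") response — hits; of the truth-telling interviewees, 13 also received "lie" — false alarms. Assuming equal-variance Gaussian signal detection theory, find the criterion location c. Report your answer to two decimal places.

H = 21/25 = 0.8400
FA = 13/25 = 0.5200
z(0.8400) = 0.9945, z(0.5200) = 0.0502
c = −½·[z(H) + z(FA)] = −0.5 × (0.9945 + 0.0502) = -0.52235
c < 0: the interviewer has a liberal response bias.

c = -0.52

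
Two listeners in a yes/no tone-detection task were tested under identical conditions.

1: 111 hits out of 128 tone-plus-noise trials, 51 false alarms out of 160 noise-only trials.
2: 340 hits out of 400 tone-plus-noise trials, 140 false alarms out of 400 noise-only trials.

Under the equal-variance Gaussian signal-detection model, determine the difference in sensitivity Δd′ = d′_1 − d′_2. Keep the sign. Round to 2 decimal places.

1: z(0.8672) = 1.113, z(0.3187) = -0.471, d' = 1.584
2: z(0.8500) = 1.036, z(0.3500) = -0.385, d' = 1.421
Δd' = d'_1 − d'_2 = 1.584 − 1.421 = 0.163
1 has the higher sensitivity.

Δd′ = 0.16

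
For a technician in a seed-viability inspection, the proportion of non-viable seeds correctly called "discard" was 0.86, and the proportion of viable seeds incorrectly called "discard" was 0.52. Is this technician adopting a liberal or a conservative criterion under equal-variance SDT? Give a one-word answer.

liberal

z(H) = 1.080, z(FA) = 0.050
c = −½·(z(H) + z(FA)) = -0.565
c < 0 → liberal criterion (biased toward responding “yes”).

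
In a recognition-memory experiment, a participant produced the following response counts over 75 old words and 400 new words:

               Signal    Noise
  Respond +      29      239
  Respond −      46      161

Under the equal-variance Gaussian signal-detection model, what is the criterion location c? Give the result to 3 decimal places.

c = 0.021

H = 29/75 = 0.3867
FA = 239/400 = 0.5975
Φ⁻¹(0.3867) = -0.2879, Φ⁻¹(0.5975) = 0.2469
c = −½·[z(H) + z(FA)] = −0.5 × (-0.2879 + 0.2469) = 0.0205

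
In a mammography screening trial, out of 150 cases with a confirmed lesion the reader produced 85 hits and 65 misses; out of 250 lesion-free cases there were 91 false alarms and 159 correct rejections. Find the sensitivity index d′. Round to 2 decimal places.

d′ = 0.52

H = 85/150 = 0.5667
FA = 91/250 = 0.3640
z(H) = 0.168
z(FA) = -0.348
d' = z(H) − z(FA) = 0.168 − (-0.348) = 0.516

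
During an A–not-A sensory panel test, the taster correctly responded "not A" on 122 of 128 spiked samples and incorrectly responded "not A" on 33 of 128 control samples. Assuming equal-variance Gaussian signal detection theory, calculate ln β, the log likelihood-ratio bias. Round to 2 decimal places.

H = 122/128 = 0.9531
FA = 33/128 = 0.2578
z(H) = z(0.9531) = 1.676
z(FA) = z(0.2578) = -0.650
ln β = −½·[z(H)² − z(FA)²] = −0.5 × (2.809 − 0.423) = -1.193

ln β = -1.19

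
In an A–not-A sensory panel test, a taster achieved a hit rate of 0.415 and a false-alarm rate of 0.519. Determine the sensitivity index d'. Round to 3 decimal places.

d' = -0.262

Φ⁻¹(0.415) = -0.2147, Φ⁻¹(0.519) = 0.0476
d' = z(H) − z(FA) = -0.2147 − 0.0476 = -0.2623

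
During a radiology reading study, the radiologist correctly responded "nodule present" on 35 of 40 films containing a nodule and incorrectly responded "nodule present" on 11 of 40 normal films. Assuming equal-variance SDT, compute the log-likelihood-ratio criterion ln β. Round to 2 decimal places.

H = 35/40 = 0.8750
FA = 11/40 = 0.2750
z(0.8750) = 1.150, z(0.2750) = -0.598
ln β = −½·[z(H)² − z(FA)²] = −0.5 × (1.323 − 0.358) = -0.4825

ln β = -0.48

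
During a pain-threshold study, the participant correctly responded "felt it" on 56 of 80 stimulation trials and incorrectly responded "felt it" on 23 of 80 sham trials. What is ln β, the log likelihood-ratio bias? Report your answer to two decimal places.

ln β = 0.02

H = 56/80 = 0.7000
FA = 23/80 = 0.2875
Φ⁻¹(H) = 0.524
Φ⁻¹(FA) = -0.561
ln β = −½·[z(H)² − z(FA)²] = −0.5 × (0.275 − 0.315) = 0.020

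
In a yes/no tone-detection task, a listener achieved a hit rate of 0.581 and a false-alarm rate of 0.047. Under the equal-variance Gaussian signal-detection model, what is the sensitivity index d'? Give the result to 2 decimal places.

d' = 1.88

z(H) = 0.204
z(FA) = -1.675
d' = z(H) − z(FA) = 0.204 − (-1.675) = 1.879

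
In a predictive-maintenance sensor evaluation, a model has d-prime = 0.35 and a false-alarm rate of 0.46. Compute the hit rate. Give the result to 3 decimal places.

hit rate = 0.599

z(false-alarm rate) = z(0.46) = -0.1004
z(H) = z(FA) + d' = -0.1004 + 0.35 = 0.2496
hit rate = Φ(0.2496) = 0.5986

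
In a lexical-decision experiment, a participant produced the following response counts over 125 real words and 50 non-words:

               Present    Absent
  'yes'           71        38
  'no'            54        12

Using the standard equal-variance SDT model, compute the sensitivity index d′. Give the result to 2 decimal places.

d′ = -0.54

H = 71/125 = 0.5680
FA = 38/50 = 0.7600
z(H) = 0.1713
z(FA) = 0.7063
d' = z(H) − z(FA) = 0.1713 − 0.7063 = -0.5350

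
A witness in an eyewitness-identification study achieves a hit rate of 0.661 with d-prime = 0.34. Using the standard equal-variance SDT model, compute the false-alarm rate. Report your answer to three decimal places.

z(hit rate) = z(0.661) = 0.4152
z(FA) = z(H) − d' = 0.4152 − 0.34 = 0.0752
false-alarm rate = Φ(0.0752) = 0.5300

false-alarm rate = 0.530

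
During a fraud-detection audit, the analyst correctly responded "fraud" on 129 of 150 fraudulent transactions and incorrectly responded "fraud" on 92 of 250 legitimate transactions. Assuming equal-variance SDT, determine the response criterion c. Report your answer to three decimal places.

c = -0.372

H = 129/150 = 0.8600
FA = 92/250 = 0.3680
z(0.8600) = 1.0803, z(0.3680) = -0.3372
c = −½·[z(H) + z(FA)] = −0.5 × (1.0803 + (-0.3372)) = -0.37155
c < 0: the analyst has a liberal response bias.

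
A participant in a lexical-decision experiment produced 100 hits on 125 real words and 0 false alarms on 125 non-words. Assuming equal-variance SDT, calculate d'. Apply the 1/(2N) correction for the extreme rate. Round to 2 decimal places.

The false-alarm rate is 0/125 = 0, so apply the 1/(2N) correction: FA → 1/(2·125) = 0.00400.
z(H) = z(0.80000) = 0.842
z(FA) = z(0.00400) = -2.652
d' = 0.842 − (-2.652) = 3.494

d' = 3.49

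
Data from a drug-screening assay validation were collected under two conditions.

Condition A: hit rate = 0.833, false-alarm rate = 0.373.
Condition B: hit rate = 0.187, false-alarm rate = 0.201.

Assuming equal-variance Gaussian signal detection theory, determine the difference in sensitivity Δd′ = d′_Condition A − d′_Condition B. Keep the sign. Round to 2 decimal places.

Condition A: z(0.833) = 0.966, z(0.373) = -0.324, d' = 1.290
Condition B: z(0.187) = -0.889, z(0.201) = -0.838, d' = -0.051
Δd' = d'_Condition A − d'_Condition B = 1.290 − (-0.051) = 1.341
Condition A has the higher sensitivity.

Δd′ = 1.34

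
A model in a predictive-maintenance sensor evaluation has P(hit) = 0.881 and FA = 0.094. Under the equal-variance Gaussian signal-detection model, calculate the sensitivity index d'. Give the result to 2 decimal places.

d' = 2.50

z(0.881) = 1.180, z(0.094) = -1.317
d' = z(H) − z(FA) = 1.180 − (-1.317) = 2.497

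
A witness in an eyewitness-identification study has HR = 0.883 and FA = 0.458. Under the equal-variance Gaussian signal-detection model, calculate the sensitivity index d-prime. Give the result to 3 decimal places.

d-prime = 1.296

z(H) = z(0.883) = 1.1901
z(FA) = z(0.458) = -0.1055
d' = z(H) − z(FA) = 1.1901 − (-0.1055) = 1.2956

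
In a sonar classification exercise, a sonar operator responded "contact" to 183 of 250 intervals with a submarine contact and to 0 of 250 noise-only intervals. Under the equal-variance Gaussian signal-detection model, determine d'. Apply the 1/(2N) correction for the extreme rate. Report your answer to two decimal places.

d' = 3.50

The false-alarm rate is 0/250 = 0, so apply the 1/(2N) correction: FA → 1/(2·250) = 0.00200.
z(H) = z(0.73200) = 0.619
z(FA) = z(0.00200) = -2.878
d' = 0.619 − (-2.878) = 3.497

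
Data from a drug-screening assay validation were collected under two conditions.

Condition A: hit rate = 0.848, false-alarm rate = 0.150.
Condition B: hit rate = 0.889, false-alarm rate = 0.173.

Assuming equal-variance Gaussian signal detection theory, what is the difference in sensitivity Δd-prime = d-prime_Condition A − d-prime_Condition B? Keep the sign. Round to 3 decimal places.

Δd-prime = -0.099

Condition A: z(0.848) = 1.0279, z(0.150) = -1.0364, d' = 2.0643
Condition B: z(0.889) = 1.2212, z(0.173) = -0.9424, d' = 2.1636
Δd' = d'_Condition A − d'_Condition B = 2.0643 − 2.1636 = -0.0993
Condition B has the higher sensitivity.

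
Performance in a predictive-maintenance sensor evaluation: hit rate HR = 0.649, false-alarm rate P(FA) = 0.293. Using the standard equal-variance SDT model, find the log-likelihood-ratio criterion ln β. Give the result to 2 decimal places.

z(0.649) = 0.383, z(0.293) = -0.545
ln β = −½·[z(H)² − z(FA)²] = −0.5 × (0.147 − 0.297) = 0.075

ln β = 0.08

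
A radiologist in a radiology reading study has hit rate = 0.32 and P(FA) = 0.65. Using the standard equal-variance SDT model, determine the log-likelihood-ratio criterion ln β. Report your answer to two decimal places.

z(H) = z(0.32) = -0.468
z(FA) = z(0.65) = 0.385
ln β = −½·[z(H)² − z(FA)²] = −0.5 × (0.219 − 0.148) = -0.0355

ln β = -0.04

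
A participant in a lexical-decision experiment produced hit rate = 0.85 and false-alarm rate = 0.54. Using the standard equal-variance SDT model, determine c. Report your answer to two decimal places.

z(H) = z(0.85) = 1.0364
z(FA) = z(0.54) = 0.1004
c = −½·[z(H) + z(FA)] = −0.5 × (1.0364 + 0.1004) = -0.5684
c < 0: the participant has a liberal response bias.

c = -0.57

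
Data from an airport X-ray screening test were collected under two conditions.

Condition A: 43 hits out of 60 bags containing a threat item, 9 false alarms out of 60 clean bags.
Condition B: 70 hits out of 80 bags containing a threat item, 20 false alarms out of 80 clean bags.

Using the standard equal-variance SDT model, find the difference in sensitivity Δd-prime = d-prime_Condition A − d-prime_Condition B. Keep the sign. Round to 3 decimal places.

Δd-prime = -0.215

Condition A: z(0.7167) = 0.5731, z(0.1500) = -1.0364, d' = 1.6095
Condition B: z(0.8750) = 1.1503, z(0.2500) = -0.6745, d' = 1.8248
Δd' = d'_Condition A − d'_Condition B = 1.6095 − 1.8248 = -0.2153
Condition B has the higher sensitivity.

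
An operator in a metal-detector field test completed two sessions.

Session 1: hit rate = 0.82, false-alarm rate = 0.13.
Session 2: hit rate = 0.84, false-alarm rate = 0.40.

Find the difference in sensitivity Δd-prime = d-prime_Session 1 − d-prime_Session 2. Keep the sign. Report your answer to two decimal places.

Session 1: z(0.82) = 0.915, z(0.13) = -1.126, d' = 2.041
Session 2: z(0.84) = 0.994, z(0.40) = -0.253, d' = 1.247
Δd' = d'_Session 1 − d'_Session 2 = 2.041 − 1.247 = 0.794
Session 1 has the higher sensitivity.

Δd-prime = 0.79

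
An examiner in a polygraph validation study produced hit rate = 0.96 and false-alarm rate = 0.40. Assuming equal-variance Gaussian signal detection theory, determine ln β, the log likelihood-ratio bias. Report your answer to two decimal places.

ln β = -1.50

Φ⁻¹(H) = Φ⁻¹(0.96) = 1.751
Φ⁻¹(FA) = Φ⁻¹(0.40) = -0.253
ln β = −½·[z(H)² − z(FA)²] = −0.5 × (3.066 − 0.064) = -1.501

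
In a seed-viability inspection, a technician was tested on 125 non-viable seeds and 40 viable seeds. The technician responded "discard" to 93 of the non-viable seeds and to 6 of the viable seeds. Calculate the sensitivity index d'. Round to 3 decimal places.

H = 93/125 = 0.7440
FA = 6/40 = 0.1500
z(H) = z(0.7440) = 0.6557
z(FA) = z(0.1500) = -1.0364
d' = z(H) − z(FA) = 0.6557 − (-1.0364) = 1.6921

d' = 1.692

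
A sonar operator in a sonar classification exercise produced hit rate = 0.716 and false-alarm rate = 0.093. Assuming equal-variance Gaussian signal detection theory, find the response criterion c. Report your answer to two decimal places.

z(H) = z(0.716) = 0.571
z(FA) = z(0.093) = -1.323
c = −½·[z(H) + z(FA)] = −0.5 × (0.571 + (-1.323)) = 0.376

c = 0.38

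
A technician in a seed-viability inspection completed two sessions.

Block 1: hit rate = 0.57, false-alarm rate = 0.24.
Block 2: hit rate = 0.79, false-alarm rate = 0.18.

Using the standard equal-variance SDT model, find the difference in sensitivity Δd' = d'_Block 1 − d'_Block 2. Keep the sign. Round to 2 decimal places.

Δd' = -0.84

Block 1: z(0.57) = 0.176, z(0.24) = -0.706, d' = 0.882
Block 2: z(0.79) = 0.806, z(0.18) = -0.915, d' = 1.721
Δd' = d'_Block 1 − d'_Block 2 = 0.882 − 1.721 = -0.839
Block 2 has the higher sensitivity.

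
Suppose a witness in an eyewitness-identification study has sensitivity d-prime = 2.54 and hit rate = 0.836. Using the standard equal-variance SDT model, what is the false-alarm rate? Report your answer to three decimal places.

false-alarm rate = 0.059

z(hit rate) = z(0.836) = 0.9782
z(FA) = z(H) − d' = 0.9782 − 2.54 = -1.5618
false-alarm rate = Φ(-1.5618) = 0.0592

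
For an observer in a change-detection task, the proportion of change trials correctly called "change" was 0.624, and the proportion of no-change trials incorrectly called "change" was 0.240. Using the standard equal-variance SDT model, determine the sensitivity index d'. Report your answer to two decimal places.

Φ⁻¹(0.624) = 0.3160, Φ⁻¹(0.240) = -0.7063
d' = z(H) − z(FA) = 0.3160 − (-0.7063) = 1.0223

d' = 1.02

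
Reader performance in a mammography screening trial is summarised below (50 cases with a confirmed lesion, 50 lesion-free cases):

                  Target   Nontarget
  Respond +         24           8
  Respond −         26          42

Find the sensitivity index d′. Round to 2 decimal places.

H = 24/50 = 0.4800
FA = 8/50 = 0.1600
z(H) = -0.0502
z(FA) = -0.9945
d' = z(H) − z(FA) = -0.0502 − (-0.9945) = 0.9443

d′ = 0.94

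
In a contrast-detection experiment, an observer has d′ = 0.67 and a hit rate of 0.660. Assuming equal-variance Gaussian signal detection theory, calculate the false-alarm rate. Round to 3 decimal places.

false-alarm rate = 0.398

z(hit rate) = z(0.660) = 0.4125
z(FA) = z(H) − d' = 0.4125 − 0.67 = -0.2575
false-alarm rate = Φ(-0.2575) = 0.3984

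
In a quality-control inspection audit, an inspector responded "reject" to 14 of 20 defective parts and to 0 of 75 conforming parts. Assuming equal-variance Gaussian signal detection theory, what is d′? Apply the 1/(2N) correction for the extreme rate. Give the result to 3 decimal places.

The false-alarm rate is 0/75 = 0, so apply the 1/(2N) correction: FA → 1/(2·75) = 0.00667.
z(H) = z(0.70000) = 0.5244
z(FA) = z(0.00667) = -2.4746
d' = 0.5244 − (-2.4746) = 2.9990

d′ = 2.999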